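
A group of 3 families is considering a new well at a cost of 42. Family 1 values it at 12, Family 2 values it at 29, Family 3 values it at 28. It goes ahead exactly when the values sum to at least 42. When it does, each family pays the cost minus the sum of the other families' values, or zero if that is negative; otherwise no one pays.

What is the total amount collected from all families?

Total value 69 ≥ cost 42, so it is built.
Family 1: others sum to 57; max(0, 42 - 57) = 0.
Family 2: others sum to 40; max(0, 42 - 40) = 2.
Family 3: others sum to 41; max(0, 42 - 41) = 1.
Total collected = 0 + 2 + 1 = 3.

3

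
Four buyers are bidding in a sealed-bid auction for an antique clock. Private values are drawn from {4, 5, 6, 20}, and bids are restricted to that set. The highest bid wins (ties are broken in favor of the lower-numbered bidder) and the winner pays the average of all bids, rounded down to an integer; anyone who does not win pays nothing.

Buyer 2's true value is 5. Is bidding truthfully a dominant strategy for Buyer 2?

Consider the case where Buyer 1 bids 5, Buyer 3 bids 4 and Buyer 4 bids 4.
Truthful bid 5: loses, pays 0, utility 0.
Bid 6 instead: wins, pays 4, utility 5 - 4 = 1.
Since 1 > 0, bidding 6 is strictly better here, so truthful bidding is not dominant.

No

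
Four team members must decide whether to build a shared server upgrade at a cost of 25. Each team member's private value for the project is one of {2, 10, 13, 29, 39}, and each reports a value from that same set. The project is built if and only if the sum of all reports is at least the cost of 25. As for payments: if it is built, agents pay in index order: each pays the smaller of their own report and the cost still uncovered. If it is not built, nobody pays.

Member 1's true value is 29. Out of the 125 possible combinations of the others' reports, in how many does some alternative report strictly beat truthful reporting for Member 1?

Others report (2, 2, 10): truth gives 4; report 13 gives 16 > 4. Violating.
Others report (2, 2, 13): truth gives 4; report 10 gives 19 > 4. Violating.
Others report (2, 2, 29): truth gives 4; report 2 gives 27 > 4. Violating.
Others report (2, 2, 39): truth gives 4; report 2 gives 27 > 4. Violating.
Others report (2, 2, 2): truth gives 4; no alternative beats it.
(Checking all 125 profiles: 124 have a profitable deviation, 1 does not.)

124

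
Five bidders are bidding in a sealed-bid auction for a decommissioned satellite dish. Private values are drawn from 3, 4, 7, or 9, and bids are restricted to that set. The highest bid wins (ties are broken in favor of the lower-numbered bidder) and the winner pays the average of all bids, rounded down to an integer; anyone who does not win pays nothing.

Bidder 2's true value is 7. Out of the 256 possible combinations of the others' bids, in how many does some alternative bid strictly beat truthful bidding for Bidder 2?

Others bid (3, 3, 3, 4): truth gives 3; bid 4 gives 4 > 3. Violating.
Others bid (3, 3, 3, 9): truth gives 0; bid 9 gives 2 > 0. Violating.
Others bid (3, 3, 4, 3): truth gives 3; bid 4 gives 4 > 3. Violating.
Others bid (3, 3, 4, 4): truth gives 3; bid 4 gives 4 > 3. Violating.
Others bid (3, 3, 3, 3): truth gives 4; no alternative beats it.
Others bid (3, 3, 3, 7): truth gives 3; no alternative beats it.
(Checking all 256 profiles: 102 have a profitable deviation, 154 do not.)

102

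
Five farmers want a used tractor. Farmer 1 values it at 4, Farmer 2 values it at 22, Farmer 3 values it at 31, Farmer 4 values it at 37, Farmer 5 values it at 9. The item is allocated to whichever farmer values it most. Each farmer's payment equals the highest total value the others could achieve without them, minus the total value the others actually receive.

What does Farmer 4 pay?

31

Farmer 4 has the highest value and receives the item.
Without Farmer 4, the item would go to the next-highest value, 31, so the others could achieve 31.
With Farmer 4 present and winning, the others receive nothing, so their total is 0.
Payment = 31 - 0 = 31.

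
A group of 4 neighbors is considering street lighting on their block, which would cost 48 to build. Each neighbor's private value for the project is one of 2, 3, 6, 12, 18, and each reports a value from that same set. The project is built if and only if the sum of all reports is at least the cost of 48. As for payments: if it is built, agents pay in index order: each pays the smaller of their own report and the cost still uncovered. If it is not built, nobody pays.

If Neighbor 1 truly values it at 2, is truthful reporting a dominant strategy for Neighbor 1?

Check each profile of the others' reports and compare truth against every alternative report.
Others report (12, 18, 18): truth gives 0, best alternative gives -1.
Others report (18, 12, 18): truth gives 0, best alternative gives -1.
Others report (18, 18, 12): truth gives 0, best alternative gives -1.
Others report (18, 18, 18): truth gives 0, best alternative gives -1.
Others report (2, 2, 2): truth gives 0, best alternative gives 0.
Others report (2, 2, 3): truth gives 0, best alternative gives 0.
(Remaining 119 profiles checked similarly; truth is weakly best in each.)
In every case the truthful report is at least as good as any alternative, so it is a dominant strategy.

Yes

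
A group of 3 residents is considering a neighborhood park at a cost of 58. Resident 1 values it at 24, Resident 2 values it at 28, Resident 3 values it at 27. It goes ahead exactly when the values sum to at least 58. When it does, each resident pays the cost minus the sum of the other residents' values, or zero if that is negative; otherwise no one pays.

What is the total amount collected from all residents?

16

Total value 79 ≥ cost 58, so it is built.
Resident 1: others sum to 55; max(0, 58 - 55) = 3.
Resident 2: others sum to 51; max(0, 58 - 51) = 7.
Resident 3: others sum to 52; max(0, 58 - 52) = 6.
Total collected = 3 + 7 + 6 = 16.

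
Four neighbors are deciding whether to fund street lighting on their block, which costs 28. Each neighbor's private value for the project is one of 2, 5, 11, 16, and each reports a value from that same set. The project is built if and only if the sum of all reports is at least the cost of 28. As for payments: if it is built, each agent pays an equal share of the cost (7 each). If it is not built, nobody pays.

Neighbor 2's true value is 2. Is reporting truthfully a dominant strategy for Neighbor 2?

Yes

Check each profile of the others' reports and compare truth against every alternative report.
Others report (2, 5, 16): truth gives 0, best alternative gives -5.
Others report (2, 11, 11): truth gives 0, best alternative gives -5.
Others report (2, 16, 5): truth gives 0, best alternative gives -5.
Others report (5, 2, 16): truth gives 0, best alternative gives -5.
Others report (5, 16, 2): truth gives 0, best alternative gives -5.
Others report (11, 2, 11): truth gives 0, best alternative gives -5.
(Remaining 58 profiles checked similarly; truth is weakly best in each.)
In every case the truthful report is at least as good as any alternative, so it is a dominant strategy.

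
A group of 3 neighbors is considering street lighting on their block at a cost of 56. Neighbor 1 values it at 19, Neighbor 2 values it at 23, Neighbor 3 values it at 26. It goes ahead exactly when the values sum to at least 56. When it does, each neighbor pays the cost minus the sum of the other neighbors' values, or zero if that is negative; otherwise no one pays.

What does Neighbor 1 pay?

7

Total value 68 ≥ cost 56, so the project is built.
The other neighbors' values sum to 49.
Cost minus that sum is 56 - 49 = 7.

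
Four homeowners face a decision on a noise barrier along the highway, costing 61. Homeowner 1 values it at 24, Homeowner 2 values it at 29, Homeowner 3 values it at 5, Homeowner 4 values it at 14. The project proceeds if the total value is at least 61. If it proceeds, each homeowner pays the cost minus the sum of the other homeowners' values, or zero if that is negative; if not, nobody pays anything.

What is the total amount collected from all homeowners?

34

Total value 72 ≥ cost 61, so it is built.
Homeowner 1: others sum to 48; max(0, 61 - 48) = 13.
Homeowner 2: others sum to 43; max(0, 61 - 43) = 18.
Homeowner 3: others sum to 67; max(0, 61 - 67) = 0.
Homeowner 4: others sum to 58; max(0, 61 - 58) = 3.
Total collected = 13 + 18 + 0 + 3 = 34.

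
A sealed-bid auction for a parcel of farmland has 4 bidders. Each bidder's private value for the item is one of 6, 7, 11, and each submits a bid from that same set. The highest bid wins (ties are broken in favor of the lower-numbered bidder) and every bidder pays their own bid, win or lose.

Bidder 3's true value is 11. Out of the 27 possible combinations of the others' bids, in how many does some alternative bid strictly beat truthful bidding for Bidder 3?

17

Others bid (6, 6, 6): truth gives 0; bid 7 gives 4 > 0. Violating.
Others bid (6, 6, 7): truth gives 0; bid 7 gives 4 > 0. Violating.
Others bid (6, 11, 6): truth gives -11; bid 6 gives -6 > -11. Violating.
Others bid (6, 11, 7): truth gives -11; bid 6 gives -6 > -11. Violating.
Others bid (6, 6, 11): truth gives 0; no alternative beats it.
Others bid (6, 7, 6): truth gives 0; no alternative beats it.
(Checking all 27 profiles: 17 have a profitable deviation, 10 do not.)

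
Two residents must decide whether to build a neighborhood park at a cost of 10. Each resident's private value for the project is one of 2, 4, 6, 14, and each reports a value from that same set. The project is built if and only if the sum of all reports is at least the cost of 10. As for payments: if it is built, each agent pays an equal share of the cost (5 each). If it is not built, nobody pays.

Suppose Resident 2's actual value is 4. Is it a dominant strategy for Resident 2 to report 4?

Consider the case where Resident 1 reports 6.
Truthful report 4: project built, pays 5, utility 4 - 5 = -1.
Report 2 instead: project not built, utility 0.
Since 0 > -1, reporting 2 is strictly better here, so truthful reporting is not dominant.

No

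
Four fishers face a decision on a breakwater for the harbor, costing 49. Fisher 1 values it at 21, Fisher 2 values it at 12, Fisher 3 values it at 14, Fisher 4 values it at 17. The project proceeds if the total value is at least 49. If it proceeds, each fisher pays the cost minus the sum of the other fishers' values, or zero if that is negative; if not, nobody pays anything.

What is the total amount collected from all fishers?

Total value 64 ≥ cost 49, so it is built.
Fisher 1: others sum to 43; max(0, 49 - 43) = 6.
Fisher 2: others sum to 52; max(0, 49 - 52) = 0.
Fisher 3: others sum to 50; max(0, 49 - 50) = 0.
Fisher 4: others sum to 47; max(0, 49 - 47) = 2.
Total collected = 6 + 0 + 0 + 2 = 8.

8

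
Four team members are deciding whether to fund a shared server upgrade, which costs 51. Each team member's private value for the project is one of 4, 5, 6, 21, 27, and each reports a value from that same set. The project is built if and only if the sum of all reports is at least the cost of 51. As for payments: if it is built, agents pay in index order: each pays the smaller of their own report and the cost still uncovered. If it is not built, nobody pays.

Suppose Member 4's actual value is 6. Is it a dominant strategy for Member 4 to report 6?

Yes

Check each profile of the others' reports and compare truth against every alternative report.
Others report (4, 21, 27): truth gives 6, best alternative gives 6.
Others report (4, 27, 21): truth gives 6, best alternative gives 6.
Others report (4, 27, 27): truth gives 6, best alternative gives 6.
Others report (5, 21, 27): truth gives 6, best alternative gives 6.
Others report (5, 27, 21): truth gives 6, best alternative gives 6.
Others report (5, 27, 27): truth gives 6, best alternative gives 6.
(Remaining 119 profiles checked similarly; truth is weakly best in each.)
In every case the truthful report is at least as good as any alternative, so it is a dominant strategy.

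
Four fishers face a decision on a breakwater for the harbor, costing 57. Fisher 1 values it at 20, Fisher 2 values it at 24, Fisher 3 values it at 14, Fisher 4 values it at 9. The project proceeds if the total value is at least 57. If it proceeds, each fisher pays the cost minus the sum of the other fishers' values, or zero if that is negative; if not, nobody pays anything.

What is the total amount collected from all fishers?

28

Total value 67 ≥ cost 57, so it is built.
Fisher 1: others sum to 47; max(0, 57 - 47) = 10.
Fisher 2: others sum to 43; max(0, 57 - 43) = 14.
Fisher 3: others sum to 53; max(0, 57 - 53) = 4.
Fisher 4: others sum to 58; max(0, 57 - 58) = 0.
Total collected = 10 + 14 + 4 + 0 = 28.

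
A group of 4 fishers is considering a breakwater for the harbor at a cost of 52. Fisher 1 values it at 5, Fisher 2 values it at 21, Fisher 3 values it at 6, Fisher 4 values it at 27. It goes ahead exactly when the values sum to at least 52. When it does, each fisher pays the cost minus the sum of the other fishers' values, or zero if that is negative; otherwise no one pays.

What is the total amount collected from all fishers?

Total value 59 ≥ cost 52, so it is built.
Fisher 1: others sum to 54; max(0, 52 - 54) = 0.
Fisher 2: others sum to 38; max(0, 52 - 38) = 14.
Fisher 3: others sum to 53; max(0, 52 - 53) = 0.
Fisher 4: others sum to 32; max(0, 52 - 32) = 20.
Total collected = 0 + 14 + 0 + 20 = 34.

34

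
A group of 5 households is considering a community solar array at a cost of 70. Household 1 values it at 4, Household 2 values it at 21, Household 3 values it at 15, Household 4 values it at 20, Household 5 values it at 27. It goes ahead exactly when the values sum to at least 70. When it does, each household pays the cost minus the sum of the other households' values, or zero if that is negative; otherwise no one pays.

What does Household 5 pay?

Total value 87 ≥ cost 70, so the project is built.
The other households' values sum to 60.
Cost minus that sum is 70 - 60 = 10.

10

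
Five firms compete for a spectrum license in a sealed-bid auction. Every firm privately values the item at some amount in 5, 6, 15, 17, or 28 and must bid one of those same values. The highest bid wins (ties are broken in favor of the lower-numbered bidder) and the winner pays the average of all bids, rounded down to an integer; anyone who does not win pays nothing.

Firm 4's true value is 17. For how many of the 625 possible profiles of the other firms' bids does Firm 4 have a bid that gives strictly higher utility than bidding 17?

167

Others bid (5, 5, 5, 5): truth gives 10; bid 6 gives 12 > 10. Violating.
Others bid (5, 5, 5, 6): truth gives 10; bid 6 gives 12 > 10. Violating.
Others bid (5, 5, 5, 28): truth gives 0; bid 28 gives 3 > 0. Violating.
Others bid (5, 5, 6, 28): truth gives 0; bid 28 gives 3 > 0. Violating.
Others bid (5, 5, 5, 15): truth gives 8; no alternative beats it.
Others bid (5, 5, 5, 17): truth gives 8; no alternative beats it.
(Checking all 625 profiles: 167 have a profitable deviation, 458 do not.)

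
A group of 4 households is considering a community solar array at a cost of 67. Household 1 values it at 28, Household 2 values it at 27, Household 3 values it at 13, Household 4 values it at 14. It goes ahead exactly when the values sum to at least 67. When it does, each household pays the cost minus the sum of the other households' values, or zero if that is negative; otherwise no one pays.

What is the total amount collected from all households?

25

Total value 82 ≥ cost 67, so it is built.
Household 1: others sum to 54; max(0, 67 - 54) = 13.
Household 2: others sum to 55; max(0, 67 - 55) = 12.
Household 3: others sum to 69; max(0, 67 - 69) = 0.
Household 4: others sum to 68; max(0, 67 - 68) = 0.
Total collected = 13 + 12 + 0 + 0 = 25.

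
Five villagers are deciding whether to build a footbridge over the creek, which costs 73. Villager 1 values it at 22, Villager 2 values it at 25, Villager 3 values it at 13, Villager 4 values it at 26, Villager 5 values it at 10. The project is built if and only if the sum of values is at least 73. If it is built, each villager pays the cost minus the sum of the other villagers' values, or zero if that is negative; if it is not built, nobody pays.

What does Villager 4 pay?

3

Total value 96 ≥ cost 73, so the project is built.
The other villagers' values sum to 70.
Cost minus that sum is 73 - 70 = 3.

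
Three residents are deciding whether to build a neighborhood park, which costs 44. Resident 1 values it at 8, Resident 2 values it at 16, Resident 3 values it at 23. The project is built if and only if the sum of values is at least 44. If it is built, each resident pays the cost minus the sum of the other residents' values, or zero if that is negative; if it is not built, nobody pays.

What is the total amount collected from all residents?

Total value 47 ≥ cost 44, so it is built.
Resident 1: others sum to 39; max(0, 44 - 39) = 5.
Resident 2: others sum to 31; max(0, 44 - 31) = 13.
Resident 3: others sum to 24; max(0, 44 - 24) = 20.
Total collected = 5 + 13 + 20 = 38.

38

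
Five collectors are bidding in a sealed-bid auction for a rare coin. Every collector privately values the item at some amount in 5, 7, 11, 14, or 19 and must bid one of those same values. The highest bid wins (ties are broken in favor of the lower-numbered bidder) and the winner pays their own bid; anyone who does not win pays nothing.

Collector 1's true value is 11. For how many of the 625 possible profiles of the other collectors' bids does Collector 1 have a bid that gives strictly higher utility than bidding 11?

16

Others bid (5, 5, 5, 5): truth gives 0; bid 5 gives 6 > 0. Violating.
Others bid (5, 5, 5, 7): truth gives 0; bid 7 gives 4 > 0. Violating.
Others bid (5, 5, 7, 5): truth gives 0; bid 7 gives 4 > 0. Violating.
Others bid (5, 5, 7, 7): truth gives 0; bid 7 gives 4 > 0. Violating.
Others bid (5, 5, 5, 11): truth gives 0; no alternative beats it.
Others bid (5, 5, 5, 14): truth gives 0; no alternative beats it.
(Checking all 625 profiles: 16 have a profitable deviation, 609 do not.)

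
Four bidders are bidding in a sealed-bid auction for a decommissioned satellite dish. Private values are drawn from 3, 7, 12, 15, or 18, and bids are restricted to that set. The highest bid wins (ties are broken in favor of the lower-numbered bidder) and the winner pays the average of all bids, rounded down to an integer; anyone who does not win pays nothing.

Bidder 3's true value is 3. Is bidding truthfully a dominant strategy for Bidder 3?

Check each profile of the others' bids and compare truth against every alternative bid.
Others bid (3, 3, 7): truth gives 0, best alternative gives -2.
Others bid (3, 3, 3): truth gives 0, best alternative gives -1.
Others bid (3, 3, 12): truth gives 0, best alternative gives 0.
Others bid (3, 3, 15): truth gives 0, best alternative gives 0.
Others bid (3, 3, 18): truth gives 0, best alternative gives 0.
Others bid (3, 7, 3): truth gives 0, best alternative gives 0.
(Remaining 119 profiles checked similarly; truth is weakly best in each.)
In every case the truthful bid is at least as good as any alternative, so it is a dominant strategy.

Yes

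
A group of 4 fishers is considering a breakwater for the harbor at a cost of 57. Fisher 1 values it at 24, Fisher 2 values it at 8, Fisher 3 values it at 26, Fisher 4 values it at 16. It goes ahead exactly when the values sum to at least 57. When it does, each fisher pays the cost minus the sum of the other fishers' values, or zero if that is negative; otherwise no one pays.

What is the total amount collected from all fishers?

16

Total value 74 ≥ cost 57, so it is built.
Fisher 1: others sum to 50; max(0, 57 - 50) = 7.
Fisher 2: others sum to 66; max(0, 57 - 66) = 0.
Fisher 3: others sum to 48; max(0, 57 - 48) = 9.
Fisher 4: others sum to 58; max(0, 57 - 58) = 0.
Total collected = 7 + 0 + 9 + 0 = 16.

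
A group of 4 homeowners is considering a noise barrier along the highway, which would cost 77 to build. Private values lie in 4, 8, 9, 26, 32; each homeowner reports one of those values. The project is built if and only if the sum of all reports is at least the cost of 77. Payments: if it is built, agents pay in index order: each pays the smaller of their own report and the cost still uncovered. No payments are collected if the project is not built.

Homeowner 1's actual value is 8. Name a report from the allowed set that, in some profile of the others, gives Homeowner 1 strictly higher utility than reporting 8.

Suppose Homeowner 2 reports 9, Homeowner 3 reports 32 and Homeowner 4 reports 32.
Report 8: project built, pays 8, utility 8 - 8 = 0.
Report 4: project built, pays 4, utility 8 - 4 = 4.
So reporting 4 beats truth here (4 > 0).

4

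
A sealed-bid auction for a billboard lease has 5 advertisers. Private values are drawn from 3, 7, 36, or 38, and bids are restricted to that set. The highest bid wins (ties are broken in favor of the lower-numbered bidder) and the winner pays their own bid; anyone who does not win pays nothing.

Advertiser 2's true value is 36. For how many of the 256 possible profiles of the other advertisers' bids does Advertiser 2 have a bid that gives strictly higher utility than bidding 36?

Others bid (3, 3, 3, 3): truth gives 0; bid 7 gives 29 > 0. Violating.
Others bid (3, 3, 3, 7): truth gives 0; bid 7 gives 29 > 0. Violating.
Others bid (3, 3, 7, 3): truth gives 0; bid 7 gives 29 > 0. Violating.
Others bid (3, 3, 7, 7): truth gives 0; bid 7 gives 29 > 0. Violating.
Others bid (3, 3, 3, 36): truth gives 0; no alternative beats it.
Others bid (3, 3, 3, 38): truth gives 0; no alternative beats it.
(Checking all 256 profiles: 8 have a profitable deviation, 248 do not.)

8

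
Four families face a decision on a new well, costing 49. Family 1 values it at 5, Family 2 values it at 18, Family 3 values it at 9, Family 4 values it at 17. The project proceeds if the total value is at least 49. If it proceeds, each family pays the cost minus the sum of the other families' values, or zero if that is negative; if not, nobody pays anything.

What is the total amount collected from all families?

49

Total value 49 ≥ cost 49, so it is built.
Family 1: others sum to 44; max(0, 49 - 44) = 5.
Family 2: others sum to 31; max(0, 49 - 31) = 18.
Family 3: others sum to 40; max(0, 49 - 40) = 9.
Family 4: others sum to 32; max(0, 49 - 32) = 17.
Total collected = 5 + 18 + 9 + 17 = 49.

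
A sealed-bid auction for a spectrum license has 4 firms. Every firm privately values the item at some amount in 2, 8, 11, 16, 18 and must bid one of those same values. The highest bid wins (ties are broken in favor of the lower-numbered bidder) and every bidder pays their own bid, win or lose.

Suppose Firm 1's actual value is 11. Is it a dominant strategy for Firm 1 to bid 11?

No

Consider the case where Firm 2 bids 2, Firm 3 bids 2 and Firm 4 bids 2.
Truthful bid 11: wins, pays 11, utility 11 - 11 = 0.
Bid 2 instead: wins, pays 2, utility 11 - 2 = 9.
Since 9 > 0, bidding 2 is strictly better here, so truthful bidding is not dominant.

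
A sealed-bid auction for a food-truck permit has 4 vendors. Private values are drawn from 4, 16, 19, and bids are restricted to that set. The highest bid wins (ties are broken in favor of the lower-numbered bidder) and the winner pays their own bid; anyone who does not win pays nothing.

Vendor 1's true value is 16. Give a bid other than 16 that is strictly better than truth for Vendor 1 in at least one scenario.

Suppose Vendor 2 bids 4, Vendor 3 bids 4 and Vendor 4 bids 4.
Bid 16: wins, pays 16, utility 16 - 16 = 0.
Bid 4: wins, pays 4, utility 16 - 4 = 12.
So bidding 4 beats truth here (12 > 0).

4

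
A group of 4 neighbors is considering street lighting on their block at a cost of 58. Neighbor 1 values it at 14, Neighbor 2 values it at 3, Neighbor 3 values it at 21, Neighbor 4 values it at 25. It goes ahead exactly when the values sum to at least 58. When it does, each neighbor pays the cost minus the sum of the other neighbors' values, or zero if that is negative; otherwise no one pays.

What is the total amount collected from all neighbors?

45

Total value 63 ≥ cost 58, so it is built.
Neighbor 1: others sum to 49; max(0, 58 - 49) = 9.
Neighbor 2: others sum to 60; max(0, 58 - 60) = 0.
Neighbor 3: others sum to 42; max(0, 58 - 42) = 16.
Neighbor 4: others sum to 38; max(0, 58 - 38) = 20.
Total collected = 9 + 0 + 16 + 20 = 45.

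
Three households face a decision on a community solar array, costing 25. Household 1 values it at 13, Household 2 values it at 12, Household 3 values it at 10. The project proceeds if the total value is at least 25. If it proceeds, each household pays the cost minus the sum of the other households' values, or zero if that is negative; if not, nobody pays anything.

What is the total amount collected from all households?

5

Total value 35 ≥ cost 25, so it is built.
Household 1: others sum to 22; max(0, 25 - 22) = 3.
Household 2: others sum to 23; max(0, 25 - 23) = 2.
Household 3: others sum to 25; max(0, 25 - 25) = 0.
Total collected = 3 + 2 + 0 = 5.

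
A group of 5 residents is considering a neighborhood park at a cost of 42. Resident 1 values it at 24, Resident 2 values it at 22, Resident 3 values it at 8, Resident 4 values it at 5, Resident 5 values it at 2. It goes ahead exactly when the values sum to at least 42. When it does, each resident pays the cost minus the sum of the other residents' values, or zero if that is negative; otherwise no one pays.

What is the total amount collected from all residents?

8

Total value 61 ≥ cost 42, so it is built.
Resident 1: others sum to 37; max(0, 42 - 37) = 5.
Resident 2: others sum to 39; max(0, 42 - 39) = 3.
Resident 3: others sum to 53; max(0, 42 - 53) = 0.
Resident 4: others sum to 56; max(0, 42 - 56) = 0.
Resident 5: others sum to 59; max(0, 42 - 59) = 0.
Total collected = 5 + 3 + 0 + 0 + 0 = 8.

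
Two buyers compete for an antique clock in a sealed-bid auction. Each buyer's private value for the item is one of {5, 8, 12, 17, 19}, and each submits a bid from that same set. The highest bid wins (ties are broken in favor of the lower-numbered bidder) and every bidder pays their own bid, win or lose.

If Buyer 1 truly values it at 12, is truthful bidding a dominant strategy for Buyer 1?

No

Consider the case where Buyer 2 bids 5.
Truthful bid 12: wins, pays 12, utility 12 - 12 = 0.
Bid 5 instead: wins, pays 5, utility 12 - 5 = 7.
Since 7 > 0, bidding 5 is strictly better here, so truthful bidding is not dominant.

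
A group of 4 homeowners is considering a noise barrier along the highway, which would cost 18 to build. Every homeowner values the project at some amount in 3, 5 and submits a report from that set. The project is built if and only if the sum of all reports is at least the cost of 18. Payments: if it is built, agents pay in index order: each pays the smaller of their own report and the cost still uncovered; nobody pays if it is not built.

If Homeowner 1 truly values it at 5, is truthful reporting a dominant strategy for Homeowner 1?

Consider the case where Homeowner 2 reports 5, Homeowner 3 reports 5 and Homeowner 4 reports 5.
Truthful report 5: project built, pays 5, utility 5 - 5 = 0.
Report 3 instead: project built, pays 3, utility 5 - 3 = 2.
Since 2 > 0, reporting 3 is strictly better here, so truthful reporting is not dominant.

No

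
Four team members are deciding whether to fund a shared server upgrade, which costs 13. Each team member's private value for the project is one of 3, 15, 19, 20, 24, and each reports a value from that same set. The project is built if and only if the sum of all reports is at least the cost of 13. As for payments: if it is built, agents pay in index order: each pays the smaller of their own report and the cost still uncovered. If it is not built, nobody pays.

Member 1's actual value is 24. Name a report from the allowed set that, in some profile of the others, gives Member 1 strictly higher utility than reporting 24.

Suppose Member 2 reports 3, Member 3 reports 3 and Member 4 reports 15.
Report 24: project built, pays 13, utility 24 - 13 = 11.
Report 3: project built, pays 3, utility 24 - 3 = 21.
So reporting 3 beats truth here (21 > 11).

3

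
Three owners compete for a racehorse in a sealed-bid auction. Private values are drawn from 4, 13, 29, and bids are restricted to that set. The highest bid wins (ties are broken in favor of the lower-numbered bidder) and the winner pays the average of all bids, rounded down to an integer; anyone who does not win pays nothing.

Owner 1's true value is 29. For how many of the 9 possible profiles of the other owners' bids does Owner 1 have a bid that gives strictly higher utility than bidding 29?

Others bid (4, 4): truth gives 17; bid 4 gives 25 > 17. Violating.
Others bid (4, 13): truth gives 14; bid 13 gives 19 > 14. Violating.
Others bid (13, 4): truth gives 14; bid 13 gives 19 > 14. Violating.
Others bid (13, 13): truth gives 11; bid 13 gives 16 > 11. Violating.
Others bid (4, 29): truth gives 9; no alternative beats it.
Others bid (13, 29): truth gives 6; no alternative beats it.
(Checking all 9 profiles: 4 have a profitable deviation, 5 do not.)

4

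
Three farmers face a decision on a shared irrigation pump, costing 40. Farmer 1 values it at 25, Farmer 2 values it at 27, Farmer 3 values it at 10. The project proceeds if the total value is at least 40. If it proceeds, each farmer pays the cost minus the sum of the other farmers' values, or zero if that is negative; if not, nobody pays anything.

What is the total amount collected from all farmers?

8

Total value 62 ≥ cost 40, so it is built.
Farmer 1: others sum to 37; max(0, 40 - 37) = 3.
Farmer 2: others sum to 35; max(0, 40 - 35) = 5.
Farmer 3: others sum to 52; max(0, 40 - 52) = 0.
Total collected = 3 + 5 + 0 = 8.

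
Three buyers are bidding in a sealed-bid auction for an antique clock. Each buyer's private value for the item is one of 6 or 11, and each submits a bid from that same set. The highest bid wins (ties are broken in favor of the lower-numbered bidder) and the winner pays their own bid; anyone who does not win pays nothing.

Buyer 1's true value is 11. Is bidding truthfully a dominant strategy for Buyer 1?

Consider the case where Buyer 2 bids 6 and Buyer 3 bids 6.
Truthful bid 11: wins, pays 11, utility 11 - 11 = 0.
Bid 6 instead: wins, pays 6, utility 11 - 6 = 5.
Since 5 > 0, bidding 6 is strictly better here, so truthful bidding is not dominant.

No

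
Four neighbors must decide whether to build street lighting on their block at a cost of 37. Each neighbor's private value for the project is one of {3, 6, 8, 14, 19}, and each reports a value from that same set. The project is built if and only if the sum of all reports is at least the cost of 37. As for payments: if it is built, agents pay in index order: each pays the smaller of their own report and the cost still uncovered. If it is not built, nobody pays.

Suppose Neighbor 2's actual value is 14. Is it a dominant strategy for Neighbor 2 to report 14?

Consider the case where Neighbor 1 reports 3, Neighbor 3 reports 8 and Neighbor 4 reports 19.
Truthful report 14: project built, pays 14, utility 14 - 14 = 0.
Report 8 instead: project built, pays 8, utility 14 - 8 = 6.
Since 6 > 0, reporting 8 is strictly better here, so truthful reporting is not dominant.

No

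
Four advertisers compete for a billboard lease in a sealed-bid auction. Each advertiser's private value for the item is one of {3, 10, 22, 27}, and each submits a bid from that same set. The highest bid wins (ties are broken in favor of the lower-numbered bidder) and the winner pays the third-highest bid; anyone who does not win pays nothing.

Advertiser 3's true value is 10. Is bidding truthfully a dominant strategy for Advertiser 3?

Consider the case where Advertiser 1 bids 3, Advertiser 2 bids 3 and Advertiser 4 bids 22.
Truthful bid 10: loses, pays 0, utility 0.
Bid 22 instead: wins, pays 3, utility 10 - 3 = 7.
Since 7 > 0, bidding 22 is strictly better here, so truthful bidding is not dominant.

No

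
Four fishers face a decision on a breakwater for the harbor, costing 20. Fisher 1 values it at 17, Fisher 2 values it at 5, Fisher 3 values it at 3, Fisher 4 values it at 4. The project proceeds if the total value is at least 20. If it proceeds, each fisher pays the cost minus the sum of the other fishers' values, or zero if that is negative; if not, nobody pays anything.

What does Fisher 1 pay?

Total value 29 ≥ cost 20, so the project is built.
The other fishers' values sum to 12.
Cost minus that sum is 20 - 12 = 8.

8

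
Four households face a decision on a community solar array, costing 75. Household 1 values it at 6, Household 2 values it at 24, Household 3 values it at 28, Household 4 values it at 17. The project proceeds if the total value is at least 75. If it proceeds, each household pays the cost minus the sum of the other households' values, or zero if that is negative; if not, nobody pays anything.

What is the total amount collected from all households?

Total value 75 ≥ cost 75, so it is built.
Household 1: others sum to 69; max(0, 75 - 69) = 6.
Household 2: others sum to 51; max(0, 75 - 51) = 24.
Household 3: others sum to 47; max(0, 75 - 47) = 28.
Household 4: others sum to 58; max(0, 75 - 58) = 17.
Total collected = 6 + 24 + 28 + 17 = 75.

75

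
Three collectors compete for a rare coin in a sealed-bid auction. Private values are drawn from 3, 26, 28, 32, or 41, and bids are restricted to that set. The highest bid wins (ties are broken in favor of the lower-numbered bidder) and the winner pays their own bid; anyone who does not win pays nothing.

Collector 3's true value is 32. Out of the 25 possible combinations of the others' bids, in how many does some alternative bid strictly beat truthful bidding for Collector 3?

4

Others bid (3, 3): truth gives 0; bid 26 gives 6 > 0. Violating.
Others bid (3, 26): truth gives 0; bid 28 gives 4 > 0. Violating.
Others bid (26, 3): truth gives 0; bid 28 gives 4 > 0. Violating.
Others bid (26, 26): truth gives 0; bid 28 gives 4 > 0. Violating.
Others bid (3, 28): truth gives 0; no alternative beats it.
Others bid (3, 32): truth gives 0; no alternative beats it.
(Checking all 25 profiles: 4 have a profitable deviation, 21 do not.)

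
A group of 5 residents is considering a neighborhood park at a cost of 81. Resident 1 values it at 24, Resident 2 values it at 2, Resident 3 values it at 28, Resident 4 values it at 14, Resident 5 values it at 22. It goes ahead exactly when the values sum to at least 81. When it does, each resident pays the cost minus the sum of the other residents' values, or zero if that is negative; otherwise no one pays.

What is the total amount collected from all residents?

52

Total value 90 ≥ cost 81, so it is built.
Resident 1: others sum to 66; max(0, 81 - 66) = 15.
Resident 2: others sum to 88; max(0, 81 - 88) = 0.
Resident 3: others sum to 62; max(0, 81 - 62) = 19.
Resident 4: others sum to 76; max(0, 81 - 76) = 5.
Resident 5: others sum to 68; max(0, 81 - 68) = 13.
Total collected = 15 + 0 + 19 + 5 + 13 = 52.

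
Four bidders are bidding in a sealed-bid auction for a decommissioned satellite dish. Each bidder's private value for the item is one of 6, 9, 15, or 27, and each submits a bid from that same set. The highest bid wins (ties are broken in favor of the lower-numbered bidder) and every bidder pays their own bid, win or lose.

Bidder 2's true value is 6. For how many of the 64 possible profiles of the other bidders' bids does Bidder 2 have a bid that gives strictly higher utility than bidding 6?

4

Others bid (6, 6, 6): truth gives -6; bid 9 gives -3 > -6. Violating.
Others bid (6, 6, 9): truth gives -6; bid 9 gives -3 > -6. Violating.
Others bid (6, 9, 6): truth gives -6; bid 9 gives -3 > -6. Violating.
Others bid (6, 9, 9): truth gives -6; bid 9 gives -3 > -6. Violating.
Others bid (6, 6, 15): truth gives -6; no alternative beats it.
Others bid (6, 6, 27): truth gives -6; no alternative beats it.
(Checking all 64 profiles: 4 have a profitable deviation, 60 do not.)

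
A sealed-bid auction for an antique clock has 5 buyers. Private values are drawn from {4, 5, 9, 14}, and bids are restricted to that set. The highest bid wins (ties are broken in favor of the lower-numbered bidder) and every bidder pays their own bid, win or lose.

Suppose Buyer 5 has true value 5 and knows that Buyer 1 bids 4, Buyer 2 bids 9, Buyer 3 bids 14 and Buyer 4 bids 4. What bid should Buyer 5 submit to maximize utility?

4

Bid 4: loses but pays 4, utility -4.
Bid 5: loses but pays 5, utility -5.
Bid 9: loses but pays 9, utility -9.
Bid 14: loses but pays 14, utility -14.
The best choice is 4 with utility -4.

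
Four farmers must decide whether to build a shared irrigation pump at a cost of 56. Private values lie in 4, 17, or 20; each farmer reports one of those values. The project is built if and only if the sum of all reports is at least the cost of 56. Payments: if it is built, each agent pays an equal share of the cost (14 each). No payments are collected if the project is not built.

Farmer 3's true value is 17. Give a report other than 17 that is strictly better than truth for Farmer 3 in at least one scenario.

Suppose Farmer 1 reports 4, Farmer 2 reports 17 and Farmer 4 reports 17.
Report 17: project not built, utility 0.
Report 20: project built, pays 14, utility 17 - 14 = 3.
So reporting 20 beats truth here (3 > 0).

20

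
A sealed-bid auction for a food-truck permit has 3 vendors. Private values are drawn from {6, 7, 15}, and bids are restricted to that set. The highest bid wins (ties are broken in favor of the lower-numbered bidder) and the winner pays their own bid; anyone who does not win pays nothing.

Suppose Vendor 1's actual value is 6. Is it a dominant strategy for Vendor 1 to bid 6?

Check each profile of the others' bids and compare truth against every alternative bid.
Others bid (6, 6): truth gives 0, best alternative gives -1.
Others bid (6, 7): truth gives 0, best alternative gives -1.
Others bid (7, 6): truth gives 0, best alternative gives -1.
Others bid (7, 7): truth gives 0, best alternative gives -1.
Others bid (6, 15): truth gives 0, best alternative gives 0.
Others bid (7, 15): truth gives 0, best alternative gives 0.
(Remaining 3 profiles checked similarly; truth is weakly best in each.)
In every case the truthful bid is at least as good as any alternative, so it is a dominant strategy.

Yes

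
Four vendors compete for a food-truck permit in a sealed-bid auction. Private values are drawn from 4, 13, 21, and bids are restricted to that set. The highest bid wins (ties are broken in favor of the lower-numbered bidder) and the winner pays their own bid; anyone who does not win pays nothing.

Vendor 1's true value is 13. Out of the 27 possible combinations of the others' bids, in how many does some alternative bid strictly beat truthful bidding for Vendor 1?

Others bid (4, 4, 4): truth gives 0; bid 4 gives 9 > 0. Violating.
Others bid (4, 4, 13): truth gives 0; no alternative beats it.
Others bid (4, 4, 21): truth gives 0; no alternative beats it.
(Checking all 27 profiles: 1 has a profitable deviation, 26 do not.)

1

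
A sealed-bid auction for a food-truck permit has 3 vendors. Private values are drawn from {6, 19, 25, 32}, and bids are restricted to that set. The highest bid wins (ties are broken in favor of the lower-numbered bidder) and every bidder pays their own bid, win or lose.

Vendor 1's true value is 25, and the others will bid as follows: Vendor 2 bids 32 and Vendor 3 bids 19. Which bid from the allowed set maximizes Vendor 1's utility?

6

Bid 6: loses but pays 6, utility -6.
Bid 19: loses but pays 19, utility -19.
Bid 25: loses but pays 25, utility -25.
Bid 32: wins, pays 32, utility 25 - 32 = -7.
The best choice is 6 with utility -6.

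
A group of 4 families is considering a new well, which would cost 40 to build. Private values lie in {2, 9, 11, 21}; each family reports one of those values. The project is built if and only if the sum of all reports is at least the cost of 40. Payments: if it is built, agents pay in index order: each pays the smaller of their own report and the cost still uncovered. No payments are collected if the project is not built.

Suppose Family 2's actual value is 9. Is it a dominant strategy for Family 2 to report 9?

No

Consider the case where Family 1 reports 2, Family 3 reports 21 and Family 4 reports 21.
Truthful report 9: project built, pays 9, utility 9 - 9 = 0.
Report 2 instead: project built, pays 2, utility 9 - 2 = 7.
Since 7 > 0, reporting 2 is strictly better here, so truthful reporting is not dominant.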